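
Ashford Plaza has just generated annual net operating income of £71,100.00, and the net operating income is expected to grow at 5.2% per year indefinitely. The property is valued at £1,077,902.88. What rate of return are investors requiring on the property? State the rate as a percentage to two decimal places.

D₁ = £71,100.00 × 1.052 = £74,797.2000
P = D₁/(r − g) ⇒ r = D₁/P + g = £74,797.2000/£1,077,902.88 + 0.052 = 0.069391 + 0.052 = 0.121391

12.14%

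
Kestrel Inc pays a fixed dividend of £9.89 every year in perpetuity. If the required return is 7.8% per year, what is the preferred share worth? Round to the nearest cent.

£126.79

Level perpetuity: PV = C / r = £9.89 / 0.078 = £126.79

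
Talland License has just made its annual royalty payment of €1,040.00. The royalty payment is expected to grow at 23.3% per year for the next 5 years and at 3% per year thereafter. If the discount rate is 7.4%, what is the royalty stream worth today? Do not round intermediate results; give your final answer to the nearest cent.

€56571.59

D_1 = 1282.32000
D_2 = 1581.10056
D_3 = 1949.49699
D_4 = 2403.72979
D_5 = 2963.79883
Terminal value at year 5: TV = D_5×(1+g_2)/(r−g_2) = 3052.71280/0.044 = 69379.83625
P_0 = D_1/(1+r)^1 + D_2/(1+r)^2 + D_3/(1+r)^3 + D_4/(1+r)^4 + D_5/(1+r)^5 + TV/(1+r)^5
    = 1193.96648 + 1370.72688 + 1573.65572 + 1806.62710 + 2074.08865 + 48552.52982 = 56571.59466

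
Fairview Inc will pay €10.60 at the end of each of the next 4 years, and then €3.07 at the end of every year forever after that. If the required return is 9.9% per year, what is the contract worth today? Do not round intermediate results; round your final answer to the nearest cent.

PV of 4-year annuity: €10.60 × [1 − (1+0.099)^−4] / 0.099 = 33.67344
Perpetuity value at year 4: €3.07 / 0.099 = 31.01010
PV of perpetuity: 31.01010 / (1+0.099)^4 = 21.25751
Total PV = 33.67344 + 21.25751 = 54.93095

€54.93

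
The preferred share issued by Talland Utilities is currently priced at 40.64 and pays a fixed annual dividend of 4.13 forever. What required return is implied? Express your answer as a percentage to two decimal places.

10.16%

P = C/r ⇒ r = C/P = 4.13/40.64 = 0.101624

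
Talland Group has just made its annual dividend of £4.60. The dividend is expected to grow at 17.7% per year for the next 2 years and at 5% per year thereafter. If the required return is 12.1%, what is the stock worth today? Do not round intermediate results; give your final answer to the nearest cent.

D_1 = 5.41420
D_2 = 6.37251
Terminal value at year 2: TV = D_2×(1+g_2)/(r−g_2) = 6.69114/0.071 = 94.24140
P_0 = D_1/(1+r)^1 + D_2/(1+r)^2 + TV/(1+r)^2
    = 4.82979 + 5.07107 + 74.99468 = 84.89555

£84.90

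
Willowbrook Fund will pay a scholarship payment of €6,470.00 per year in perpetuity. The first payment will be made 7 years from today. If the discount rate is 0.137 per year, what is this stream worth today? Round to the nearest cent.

Value at end of year 6: C / r = €6,470.00 / 0.137 = €47,226.2774
Discount to today: PV = €47,226.2774 / (1 + 0.137)^6 = €47,226.2774 / 2.160542 = €21,858.53

€21858.53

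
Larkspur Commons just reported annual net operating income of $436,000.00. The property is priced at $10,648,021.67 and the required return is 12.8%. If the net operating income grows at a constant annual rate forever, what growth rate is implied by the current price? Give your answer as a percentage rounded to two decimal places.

8.36%

P = D₀(1+g)/(r−g) ⇒ P(r−g) = D₀(1+g) ⇒ g(P+D₀) = P·r − D₀
g = (P·r − D₀)/(P + D₀) = ($10,648,021.67×0.128 − $436,000.00) / ($10,648,021.67 + $436,000.00) = 0.083629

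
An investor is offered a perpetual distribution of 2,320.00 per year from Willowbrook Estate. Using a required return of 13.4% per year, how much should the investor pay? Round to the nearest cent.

Level perpetuity: PV = C / r = 2,320.00 / 0.134 = 17,313.43

17313.43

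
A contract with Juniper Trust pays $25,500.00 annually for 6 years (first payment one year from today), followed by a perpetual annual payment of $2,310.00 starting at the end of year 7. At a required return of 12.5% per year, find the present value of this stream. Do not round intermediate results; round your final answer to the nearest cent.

$112488.52

PV of 6-year annuity: $25,500.00 × [1 − (1+0.125)^−6] / 0.125 = 103372.88241
Perpetuity value at year 6: $2,310.00 / 0.125 = 18480.00000
PV of perpetuity: 18480.00000 / (1+0.125)^6 = 9115.63301
Total PV = 103372.88241 + 9115.63301 = 112488.51541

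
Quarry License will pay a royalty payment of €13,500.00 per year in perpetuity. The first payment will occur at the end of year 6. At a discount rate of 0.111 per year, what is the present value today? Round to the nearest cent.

€71852.27

Value at end of year 5: C / r = €13,500.00 / 0.111 = €121,621.6216
Discount to today: PV = €121,621.6216 / (1 + 0.111)^5 = €121,621.6216 / 1.692662 = €71,852.27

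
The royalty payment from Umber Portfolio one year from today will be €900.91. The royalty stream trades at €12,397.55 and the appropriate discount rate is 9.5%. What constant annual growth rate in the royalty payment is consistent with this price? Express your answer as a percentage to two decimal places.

2.23%

P = D₁/(r−g) ⇒ g = r − D₁/P = 0.095 − €900.91/€12,397.55 = 0.022332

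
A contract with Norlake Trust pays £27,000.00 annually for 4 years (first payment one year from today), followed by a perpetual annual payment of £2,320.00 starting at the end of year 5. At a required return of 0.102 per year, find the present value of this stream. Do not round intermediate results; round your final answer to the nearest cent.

£100639.88

PV of 4-year annuity: £27,000.00 × [1 − (1+0.102)^−4] / 0.102 = 85217.14009
Perpetuity value at year 4: £2,320.00 / 0.102 = 22745.09804
PV of perpetuity: 22745.09804 / (1+0.102)^4 = 15422.73637
Total PV = 85217.14009 + 15422.73637 = 100639.87646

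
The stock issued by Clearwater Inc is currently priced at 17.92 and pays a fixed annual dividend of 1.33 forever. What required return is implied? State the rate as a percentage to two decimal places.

7.42%

P = C/r ⇒ r = C/P = 1.33/17.92 = 0.074219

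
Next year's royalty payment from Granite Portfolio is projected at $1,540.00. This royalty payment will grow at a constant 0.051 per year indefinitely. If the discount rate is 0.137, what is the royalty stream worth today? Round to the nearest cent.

Growing perpetuity: P = D₁ / (r − g) = $1,540.0000 / (0.137 − 0.051) = $17,906.98

$17906.98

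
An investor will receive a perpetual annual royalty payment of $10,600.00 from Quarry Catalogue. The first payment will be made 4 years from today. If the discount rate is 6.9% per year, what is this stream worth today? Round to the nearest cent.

Value at end of year 3: C / r = $10,600.00 / 0.069 = $153,623.1884
Discount to today: PV = $153,623.1884 / (1 + 0.069)^3 = $153,623.1884 / 1.221612 = $125,754.54

$125754.54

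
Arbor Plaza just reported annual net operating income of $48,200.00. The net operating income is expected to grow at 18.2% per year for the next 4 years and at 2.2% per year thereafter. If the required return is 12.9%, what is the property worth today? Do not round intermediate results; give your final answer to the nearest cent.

D_1 = 56972.40000
D_2 = 67341.37680
D_3 = 79597.50738
D_4 = 94084.25372
Terminal value at year 4: TV = D_4×(1+g_2)/(r−g_2) = 96154.10730/0.107 = 898636.51684
P_0 = D_1/(1+r)^1 + D_2/(1+r)^2 + D_3/(1+r)^3 + D_4/(1+r)^4 + TV/(1+r)^4
    = 50462.71036 + 52831.64185 + 55311.78093 + 57908.34815 + 553105.90472 = 769620.38601

$769620.39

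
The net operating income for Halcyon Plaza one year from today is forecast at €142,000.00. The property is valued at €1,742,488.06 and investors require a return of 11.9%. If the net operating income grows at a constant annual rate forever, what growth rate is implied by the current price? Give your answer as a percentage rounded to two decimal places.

P = D₁/(r−g) ⇒ g = r − D₁/P = 0.119 − €142,000.00/€1,742,488.06 = 0.037507

3.75%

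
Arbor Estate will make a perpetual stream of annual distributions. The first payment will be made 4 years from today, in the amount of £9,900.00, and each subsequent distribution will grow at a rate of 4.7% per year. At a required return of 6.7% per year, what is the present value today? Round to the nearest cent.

Value at end of year 3: C₁ / (r − g) = £9,900.00 / (0.067 − 0.047) = £495,000.0000
Discount to today: PV = £495,000.0000 / (1 + 0.067)^3 = £495,000.0000 / 1.214768 = £407,485.29

£407485.29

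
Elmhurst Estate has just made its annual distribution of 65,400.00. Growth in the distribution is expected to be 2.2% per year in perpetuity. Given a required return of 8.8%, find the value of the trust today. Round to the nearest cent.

1012709.09

D₁ = D₀ × (1 + g) = 65,400.00 × 1.022 = 66,838.8000
Growing perpetuity: P = D₁ / (r − g) = 66,838.8000 / (0.088 − 0.022) = 1,012,709.09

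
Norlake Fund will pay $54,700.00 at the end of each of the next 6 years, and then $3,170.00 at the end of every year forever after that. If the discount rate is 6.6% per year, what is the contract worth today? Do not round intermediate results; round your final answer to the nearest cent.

$296712.73

PV of 6-year annuity: $54,700.00 × [1 − (1+0.066)^−6] / 0.066 = 263980.75902
Perpetuity value at year 6: $3,170.00 / 0.066 = 48030.30303
PV of perpetuity: 48030.30303 / (1+0.066)^6 = 32731.96654
Total PV = 263980.75902 + 32731.96654 = 296712.72556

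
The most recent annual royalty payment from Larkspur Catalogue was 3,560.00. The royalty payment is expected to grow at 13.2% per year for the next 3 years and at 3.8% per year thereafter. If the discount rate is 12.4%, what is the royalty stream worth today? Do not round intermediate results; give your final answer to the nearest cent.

54725.14

D_1 = 4029.92000
D_2 = 4561.86944
D_3 = 5164.03621
Terminal value at year 3: TV = D_3×(1+g_2)/(r−g_2) = 5360.26958/0.086 = 62328.71607
P_0 = D_1/(1+r)^1 + D_2/(1+r)^2 + D_3/(1+r)^3 + TV/(1+r)^3
    = 3585.33808 + 3610.85650 + 3636.55655 + 43892.39179 = 54725.14291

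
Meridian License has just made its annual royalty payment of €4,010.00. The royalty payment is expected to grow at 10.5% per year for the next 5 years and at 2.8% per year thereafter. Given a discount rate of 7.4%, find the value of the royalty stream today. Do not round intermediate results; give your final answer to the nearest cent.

€125170.94

D_1 = 4431.05000
D_2 = 4896.31025
D_3 = 5410.42283
D_4 = 5978.51722
D_5 = 6606.26153
Terminal value at year 5: TV = D_5×(1+g_2)/(r−g_2) = 6791.23685/0.046 = 147635.58379
P_0 = D_1/(1+r)^1 + D_2/(1+r)^2 + D_3/(1+r)^3 + D_4/(1+r)^4 + D_5/(1+r)^5 + TV/(1+r)^5
    = 4125.74488 + 4244.83062 + 4367.35367 + 4493.41323 + 4623.11137 + 103316.48894 = 125170.94271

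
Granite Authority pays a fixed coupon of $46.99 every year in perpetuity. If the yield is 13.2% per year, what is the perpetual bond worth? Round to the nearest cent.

Level perpetuity: PV = C / r = $46.99 / 0.132 = $355.98

$355.98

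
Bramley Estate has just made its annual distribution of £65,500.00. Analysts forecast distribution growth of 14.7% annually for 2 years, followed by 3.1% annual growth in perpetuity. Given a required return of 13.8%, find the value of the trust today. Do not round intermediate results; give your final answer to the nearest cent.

D_1 = 75128.50000
D_2 = 86172.38950
Terminal value at year 2: TV = D_2×(1+g_2)/(r−g_2) = 88843.73357/0.107 = 830315.26705
P_0 = D_1/(1+r)^1 + D_2/(1+r)^2 + TV/(1+r)^2
    = 66018.01406 + 66540.12489 + 641148.30620 = 773706.44515

£773706.45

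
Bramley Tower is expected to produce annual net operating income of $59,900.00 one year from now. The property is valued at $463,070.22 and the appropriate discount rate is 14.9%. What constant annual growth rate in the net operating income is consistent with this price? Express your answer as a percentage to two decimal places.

1.96%

P = D₁/(r−g) ⇒ g = r − D₁/P = 0.149 − $59,900.00/$463,070.22 = 0.019646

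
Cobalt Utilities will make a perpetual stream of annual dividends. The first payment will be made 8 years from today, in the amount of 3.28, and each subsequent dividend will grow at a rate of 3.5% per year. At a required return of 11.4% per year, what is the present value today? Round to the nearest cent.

19.50

Value at end of year 7: C₁ / (r − g) = 3.28 / (0.114 − 0.035) = 41.5190
Discount to today: PV = 41.5190 / (1 + 0.114)^7 = 41.5190 / 2.129101 = 19.50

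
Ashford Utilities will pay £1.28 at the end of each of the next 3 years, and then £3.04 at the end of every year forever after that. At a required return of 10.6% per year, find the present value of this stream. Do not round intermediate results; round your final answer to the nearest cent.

PV of 3-year annuity: £1.28 × [1 − (1+0.106)^−3] / 0.106 = 3.14984
Perpetuity value at year 3: £3.04 / 0.106 = 28.67925
PV of perpetuity: 28.67925 / (1+0.106)^3 = 21.19836
Total PV = 3.14984 + 21.19836 = 24.34821

£24.35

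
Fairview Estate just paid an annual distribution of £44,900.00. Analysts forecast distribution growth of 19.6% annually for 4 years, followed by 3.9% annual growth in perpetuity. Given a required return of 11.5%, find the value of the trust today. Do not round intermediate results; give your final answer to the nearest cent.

D_1 = 53700.40000
D_2 = 64225.67840
D_3 = 76813.91137
D_4 = 91869.43799
Terminal value at year 4: TV = D_4×(1+g_2)/(r−g_2) = 95452.34608/0.076 = 1255951.92205
P_0 = D_1/(1+r)^1 + D_2/(1+r)^2 + D_3/(1+r)^3 + D_4/(1+r)^4 + TV/(1+r)^4
    = 48161.79372 + 51660.54286 + 55413.46122 + 59439.01311 + 812593.87665 = 1027268.68757

£1027268.69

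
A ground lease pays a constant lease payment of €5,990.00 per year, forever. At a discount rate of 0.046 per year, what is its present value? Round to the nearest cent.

€130217.39

Level perpetuity: PV = C / r = €5,990.00 / 0.046 = €130,217.39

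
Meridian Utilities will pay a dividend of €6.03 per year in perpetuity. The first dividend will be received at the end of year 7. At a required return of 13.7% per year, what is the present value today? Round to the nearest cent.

Value at end of year 6: C / r = €6.03 / 0.137 = €44.0146
Discount to today: PV = €44.0146 / (1 + 0.137)^6 = €44.0146 / 2.160542 = €20.37

€20.37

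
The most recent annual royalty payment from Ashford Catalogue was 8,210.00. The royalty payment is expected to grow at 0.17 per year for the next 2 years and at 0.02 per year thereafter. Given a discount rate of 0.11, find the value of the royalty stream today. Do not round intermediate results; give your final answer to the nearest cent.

D_1 = 9605.70000
D_2 = 11238.66900
Terminal value at year 2: TV = D_2×(1+g_2)/(r−g_2) = 11463.44238/0.09 = 127371.58200
P_0 = D_1/(1+r)^1 + D_2/(1+r)^2 + TV/(1+r)^2
    = 8653.78378 + 9121.55588 + 103377.63331 = 121152.97297

121152.97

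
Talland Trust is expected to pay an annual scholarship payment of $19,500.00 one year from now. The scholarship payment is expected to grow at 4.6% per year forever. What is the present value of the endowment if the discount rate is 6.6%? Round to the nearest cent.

Growing perpetuity: P = D₁ / (r − g) = $19,500.0000 / (0.066 − 0.046) = $975,000.00

$975000.00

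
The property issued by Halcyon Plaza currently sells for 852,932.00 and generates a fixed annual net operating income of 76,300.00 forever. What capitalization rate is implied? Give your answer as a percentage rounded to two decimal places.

8.95%

P = C/r ⇒ r = C/P = 76,300.00/852,932.00 = 0.089456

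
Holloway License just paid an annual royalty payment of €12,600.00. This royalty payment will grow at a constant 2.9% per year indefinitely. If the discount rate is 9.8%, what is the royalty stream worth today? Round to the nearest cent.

€187904.35

D₁ = D₀ × (1 + g) = €12,600.00 × 1.029 = €12,965.4000
Growing perpetuity: P = D₁ / (r − g) = €12,965.4000 / (0.098 − 0.029) = €187,904.35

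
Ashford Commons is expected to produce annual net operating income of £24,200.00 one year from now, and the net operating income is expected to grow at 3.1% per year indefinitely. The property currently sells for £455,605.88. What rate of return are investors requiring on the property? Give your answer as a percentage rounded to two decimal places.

8.41%

P = D₁/(r − g) ⇒ r = D₁/P + g = £24,200.0000/£455,605.88 + 0.031 = 0.053116 + 0.031 = 0.084116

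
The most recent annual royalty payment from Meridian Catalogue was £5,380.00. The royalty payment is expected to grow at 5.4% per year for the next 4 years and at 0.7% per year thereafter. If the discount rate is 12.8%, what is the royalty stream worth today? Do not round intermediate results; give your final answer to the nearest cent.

£52345.88

D_1 = 5670.52000
D_2 = 5976.72808
D_3 = 6299.47140
D_4 = 6639.64285
Terminal value at year 4: TV = D_4×(1+g_2)/(r−g_2) = 6686.12035/0.121 = 55257.19299
P_0 = D_1/(1+r)^1 + D_2/(1+r)^2 + D_3/(1+r)^3 + D_4/(1+r)^4 + TV/(1+r)^4
    = 5027.05674 + 4697.26755 + 4389.11348 + 4101.17518 + 34131.26784 = 52345.88079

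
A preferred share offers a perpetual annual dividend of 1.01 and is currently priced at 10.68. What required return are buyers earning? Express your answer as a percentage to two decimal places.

P = C/r ⇒ r = C/P = 1.01/10.68 = 0.094569

9.46%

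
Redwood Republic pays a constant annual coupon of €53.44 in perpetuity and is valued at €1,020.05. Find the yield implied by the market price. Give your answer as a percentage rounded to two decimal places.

P = C/r ⇒ r = C/P = €53.44/€1,020.05 = 0.052390

5.24%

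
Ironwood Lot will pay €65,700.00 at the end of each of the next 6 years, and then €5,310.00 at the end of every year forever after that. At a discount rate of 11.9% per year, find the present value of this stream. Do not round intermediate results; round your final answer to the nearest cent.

PV of 6-year annuity: €65,700.00 × [1 − (1+0.119)^−6] / 0.119 = 270886.22446
Perpetuity value at year 6: €5,310.00 / 0.119 = 44621.84874
PV of perpetuity: 44621.84874 / (1+0.119)^6 = 22728.30457
Total PV = 270886.22446 + 22728.30457 = 293614.52903

€293614.53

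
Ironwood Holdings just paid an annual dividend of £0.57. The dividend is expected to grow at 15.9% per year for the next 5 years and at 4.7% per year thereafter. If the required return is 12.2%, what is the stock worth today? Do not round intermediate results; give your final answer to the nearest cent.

£12.50

D_1 = 0.66063
D_2 = 0.76567
D_3 = 0.88741
D_4 = 1.02851
D_5 = 1.19204
Terminal value at year 5: TV = D_5×(1+g_2)/(r−g_2) = 1.24807/0.075 = 16.64092
P_0 = D_1/(1+r)^1 + D_2/(1+r)^2 + D_3/(1+r)^3 + D_4/(1+r)^4 + D_5/(1+r)^5 + TV/(1+r)^5
    = 0.58880 + 0.60821 + 0.62827 + 0.64899 + 0.67039 + 9.35865 = 12.50331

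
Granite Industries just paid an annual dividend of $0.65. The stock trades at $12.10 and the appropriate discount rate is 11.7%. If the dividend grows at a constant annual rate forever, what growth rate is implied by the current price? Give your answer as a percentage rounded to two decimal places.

P = D₀(1+g)/(r−g) ⇒ P(r−g) = D₀(1+g) ⇒ g(P+D₀) = P·r − D₀
g = (P·r − D₀)/(P + D₀) = ($12.10×0.117 − $0.65) / ($12.10 + $0.65) = 0.060055

6.01%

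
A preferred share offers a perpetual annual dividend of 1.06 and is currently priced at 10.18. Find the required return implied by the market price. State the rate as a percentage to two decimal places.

10.41%

P = C/r ⇒ r = C/P = 1.06/10.18 = 0.104126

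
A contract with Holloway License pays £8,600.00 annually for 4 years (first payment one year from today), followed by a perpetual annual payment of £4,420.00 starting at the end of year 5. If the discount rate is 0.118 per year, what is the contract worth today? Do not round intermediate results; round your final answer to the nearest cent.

PV of 4-year annuity: £8,600.00 × [1 − (1+0.118)^−4] / 0.118 = 26231.61570
Perpetuity value at year 4: £4,420.00 / 0.118 = 37457.62712
PV of perpetuity: 37457.62712 / (1+0.118)^4 = 23975.79672
Total PV = 26231.61570 + 23975.79672 = 50207.41242

£50207.41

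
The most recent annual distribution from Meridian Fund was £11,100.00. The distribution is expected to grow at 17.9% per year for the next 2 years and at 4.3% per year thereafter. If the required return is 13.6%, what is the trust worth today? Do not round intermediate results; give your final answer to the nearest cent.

D_1 = 13086.90000
D_2 = 15429.45510
Terminal value at year 2: TV = D_2×(1+g_2)/(r−g_2) = 16092.92167/0.093 = 173042.16849
P_0 = D_1/(1+r)^1 + D_2/(1+r)^2 + TV/(1+r)^2
    = 11520.15845 + 11956.22079 + 134089.65893 = 157566.03816

£157566.04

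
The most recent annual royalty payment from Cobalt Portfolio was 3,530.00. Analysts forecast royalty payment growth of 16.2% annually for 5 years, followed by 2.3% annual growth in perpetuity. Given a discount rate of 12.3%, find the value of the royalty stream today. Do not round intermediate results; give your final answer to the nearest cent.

62409.63

D_1 = 4101.86000
D_2 = 4766.36132
D_3 = 5538.51185
D_4 = 6435.75077
D_5 = 7478.34240
Terminal value at year 5: TV = D_5×(1+g_2)/(r−g_2) = 7650.34427/0.1 = 76503.44275
P_0 = D_1/(1+r)^1 + D_2/(1+r)^2 + D_3/(1+r)^3 + D_4/(1+r)^4 + D_5/(1+r)^5 + TV/(1+r)^5
    = 3652.59127 + 3779.43995 + 3910.69387 + 4046.50604 + 4187.03474 + 42833.36540 = 62409.63127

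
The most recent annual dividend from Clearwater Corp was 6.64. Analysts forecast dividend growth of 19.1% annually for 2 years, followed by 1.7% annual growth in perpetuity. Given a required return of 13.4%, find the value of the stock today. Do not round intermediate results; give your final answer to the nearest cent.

77.96

D_1 = 7.90824
D_2 = 9.41871
Terminal value at year 2: TV = D_2×(1+g_2)/(r−g_2) = 9.57883/0.117 = 81.87036
P_0 = D_1/(1+r)^1 + D_2/(1+r)^2 + TV/(1+r)^2
    = 6.97376 + 7.32429 + 63.66498 = 77.96302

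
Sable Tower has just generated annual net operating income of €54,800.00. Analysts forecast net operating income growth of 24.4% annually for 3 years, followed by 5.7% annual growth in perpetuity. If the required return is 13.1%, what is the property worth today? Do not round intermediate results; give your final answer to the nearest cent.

€1241084.55

D_1 = 68171.20000
D_2 = 84804.97280
D_3 = 105497.38616
Terminal value at year 3: TV = D_3×(1+g_2)/(r−g_2) = 111510.73717/0.074 = 1506901.85371
P_0 = D_1/(1+r)^1 + D_2/(1+r)^2 + D_3/(1+r)^3 + TV/(1+r)^3
    = 60275.15473 + 66297.34084 + 72921.21308 + 1041590.84095 = 1241084.54960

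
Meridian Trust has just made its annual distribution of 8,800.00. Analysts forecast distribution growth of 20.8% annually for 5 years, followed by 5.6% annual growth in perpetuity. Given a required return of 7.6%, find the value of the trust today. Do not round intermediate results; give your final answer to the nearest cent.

D_1 = 10630.40000
D_2 = 12841.52320
D_3 = 15512.56003
D_4 = 18739.17251
D_5 = 22636.92039
Terminal value at year 5: TV = D_5×(1+g_2)/(r−g_2) = 23904.58794/0.02 = 1195229.39676
P_0 = D_1/(1+r)^1 + D_2/(1+r)^2 + D_3/(1+r)^3 + D_4/(1+r)^4 + D_5/(1+r)^5 + TV/(1+r)^5
    = 9879.55390 + 11091.54379 + 12452.21645 + 13979.81177 + 15694.80727 + 828685.82372 = 891783.75690

891783.76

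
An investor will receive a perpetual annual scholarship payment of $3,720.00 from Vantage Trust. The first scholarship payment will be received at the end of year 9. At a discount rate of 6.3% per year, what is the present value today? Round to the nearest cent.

$36218.98

Value at end of year 8: C / r = $3,720.00 / 0.063 = $59,047.6190
Discount to today: PV = $59,047.6190 / (1 + 0.063)^8 = $59,047.6190 / 1.630295 = $36,218.98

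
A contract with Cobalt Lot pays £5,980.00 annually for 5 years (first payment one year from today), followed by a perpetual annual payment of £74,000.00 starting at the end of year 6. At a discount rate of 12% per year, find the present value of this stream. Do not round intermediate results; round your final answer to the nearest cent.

PV of 5-year annuity: £5,980.00 × [1 − (1+0.12)^−5] / 0.12 = 21556.56169
Perpetuity value at year 5: £74,000.00 / 0.12 = 616666.66667
PV of perpetuity: 616666.66667 / (1+0.12)^5 = 349913.22769
Total PV = 21556.56169 + 349913.22769 = 371469.78938

£371469.79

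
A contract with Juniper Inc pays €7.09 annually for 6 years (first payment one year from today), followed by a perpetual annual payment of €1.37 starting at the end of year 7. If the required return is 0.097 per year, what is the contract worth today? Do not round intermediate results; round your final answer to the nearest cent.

€39.26

PV of 6-year annuity: €7.09 × [1 − (1+0.097)^−6] / 0.097 = 31.15217
Perpetuity value at year 6: €1.37 / 0.097 = 14.12371
PV of perpetuity: 14.12371 / (1+0.097)^6 = 8.10418
Total PV = 31.15217 + 8.10418 = 39.25635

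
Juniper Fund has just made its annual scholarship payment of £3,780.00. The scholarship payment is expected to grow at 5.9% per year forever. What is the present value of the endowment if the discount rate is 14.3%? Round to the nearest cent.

£47655.00

D₁ = D₀ × (1 + g) = £3,780.00 × 1.059 = £4,003.0200
Growing perpetuity: P = D₁ / (r − g) = £4,003.0200 / (0.143 − 0.059) = £47,655.00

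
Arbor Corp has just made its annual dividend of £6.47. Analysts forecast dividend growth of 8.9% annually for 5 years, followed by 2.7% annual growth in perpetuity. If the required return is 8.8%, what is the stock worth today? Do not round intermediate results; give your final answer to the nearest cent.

D_1 = 7.04583
D_2 = 7.67291
D_3 = 8.35580
D_4 = 9.09946
D_5 = 9.90932
Terminal value at year 5: TV = D_5×(1+g_2)/(r−g_2) = 10.17687/0.061 = 166.83389
P_0 = D_1/(1+r)^1 + D_2/(1+r)^2 + D_3/(1+r)^3 + D_4/(1+r)^4 + D_5/(1+r)^5 + TV/(1+r)^5
    = 6.47595 + 6.48190 + 6.48786 + 6.49382 + 6.49979 + 109.43086 = 141.87017

£141.87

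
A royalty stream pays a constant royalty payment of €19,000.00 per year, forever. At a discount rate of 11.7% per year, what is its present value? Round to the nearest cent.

€162393.16

Level perpetuity: PV = C / r = €19,000.00 / 0.117 = €162,393.16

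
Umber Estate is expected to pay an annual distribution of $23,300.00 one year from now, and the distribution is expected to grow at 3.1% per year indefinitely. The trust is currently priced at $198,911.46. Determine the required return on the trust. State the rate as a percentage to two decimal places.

14.81%

P = D₁/(r − g) ⇒ r = D₁/P + g = $23,300.0000/$198,911.46 + 0.031 = 0.117138 + 0.031 = 0.148138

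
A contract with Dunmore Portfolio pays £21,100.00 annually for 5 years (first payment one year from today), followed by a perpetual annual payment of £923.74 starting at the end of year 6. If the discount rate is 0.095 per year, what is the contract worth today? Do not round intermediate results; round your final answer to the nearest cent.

£87194.54

PV of 5-year annuity: £21,100.00 × [1 − (1+0.095)^−5] / 0.095 = 81017.85540
Perpetuity value at year 5: £923.74 / 0.095 = 9723.57895
PV of perpetuity: 9723.57895 / (1+0.095)^5 = 6176.68635
Total PV = 81017.85540 + 6176.68635 = 87194.54175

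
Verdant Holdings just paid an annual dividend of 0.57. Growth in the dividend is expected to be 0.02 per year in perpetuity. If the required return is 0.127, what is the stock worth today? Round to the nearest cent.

D₁ = D₀ × (1 + g) = 0.57 × 1.02 = 0.5814
Growing perpetuity: P = D₁ / (r − g) = 0.5814 / (0.127 − 0.02) = 5.43

5.43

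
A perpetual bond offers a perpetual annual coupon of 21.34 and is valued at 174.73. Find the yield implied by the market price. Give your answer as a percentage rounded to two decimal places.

12.21%

P = C/r ⇒ r = C/P = 21.34/174.73 = 0.122131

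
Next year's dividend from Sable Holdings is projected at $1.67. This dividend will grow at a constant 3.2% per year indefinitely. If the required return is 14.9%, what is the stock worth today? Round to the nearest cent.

$14.27

Growing perpetuity: P = D₁ / (r − g) = $1.6700 / (0.149 − 0.032) = $14.27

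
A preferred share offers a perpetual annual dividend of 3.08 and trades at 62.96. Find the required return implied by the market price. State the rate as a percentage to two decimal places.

4.89%

P = C/r ⇒ r = C/P = 3.08/62.96 = 0.048920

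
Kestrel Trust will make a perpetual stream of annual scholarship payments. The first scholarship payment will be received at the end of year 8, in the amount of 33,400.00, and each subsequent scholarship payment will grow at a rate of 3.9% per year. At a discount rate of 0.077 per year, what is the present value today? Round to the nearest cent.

522941.31

Value at end of year 7: C₁ / (r − g) = 33,400.00 / (0.077 − 0.039) = 878,947.3684
Discount to today: PV = 878,947.3684 / (1 + 0.077)^7 = 878,947.3684 / 1.680776 = 522,941.31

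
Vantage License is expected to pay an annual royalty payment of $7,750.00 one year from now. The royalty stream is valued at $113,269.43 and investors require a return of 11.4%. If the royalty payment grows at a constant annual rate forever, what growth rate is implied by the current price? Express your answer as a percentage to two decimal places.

P = D₁/(r−g) ⇒ g = r − D₁/P = 0.114 − $7,750.00/$113,269.43 = 0.045579

4.56%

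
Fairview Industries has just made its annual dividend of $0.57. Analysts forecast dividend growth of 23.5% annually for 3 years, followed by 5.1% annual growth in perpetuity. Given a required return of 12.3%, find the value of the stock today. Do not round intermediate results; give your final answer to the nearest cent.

D_1 = 0.70395
D_2 = 0.86938
D_3 = 1.07368
Terminal value at year 3: TV = D_3×(1+g_2)/(r−g_2) = 1.12844/0.072 = 15.67278
P_0 = D_1/(1+r)^1 + D_2/(1+r)^2 + D_3/(1+r)^3 + TV/(1+r)^3
    = 0.62685 + 0.68937 + 0.75812 + 11.06641 = 13.14074

$13.14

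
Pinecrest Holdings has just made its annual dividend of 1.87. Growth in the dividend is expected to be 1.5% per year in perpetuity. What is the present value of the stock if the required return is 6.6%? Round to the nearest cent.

37.22

D₁ = D₀ × (1 + g) = 1.87 × 1.015 = 1.8981
Growing perpetuity: P = D₁ / (r − g) = 1.8981 / (0.066 − 0.015) = 37.22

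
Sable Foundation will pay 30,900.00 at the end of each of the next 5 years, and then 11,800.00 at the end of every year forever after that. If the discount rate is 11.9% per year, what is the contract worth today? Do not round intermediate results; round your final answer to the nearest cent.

PV of 5-year annuity: 30,900.00 × [1 − (1+0.119)^−5] / 0.119 = 111664.08024
Perpetuity value at year 5: 11,800.00 / 0.119 = 99159.66387
PV of perpetuity: 99159.66387 / (1+0.119)^5 = 56517.71737
Total PV = 111664.08024 + 56517.71737 = 168181.79761

168181.80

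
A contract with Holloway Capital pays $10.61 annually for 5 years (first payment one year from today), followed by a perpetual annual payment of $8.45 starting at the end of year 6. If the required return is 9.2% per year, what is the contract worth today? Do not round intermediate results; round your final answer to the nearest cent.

$100.21

PV of 5-year annuity: $10.61 × [1 − (1+0.092)^−5] / 0.092 = 41.05593
Perpetuity value at year 5: $8.45 / 0.092 = 91.84783
PV of perpetuity: 91.84783 / (1+0.092)^5 = 59.15013
Total PV = 41.05593 + 59.15013 = 100.20605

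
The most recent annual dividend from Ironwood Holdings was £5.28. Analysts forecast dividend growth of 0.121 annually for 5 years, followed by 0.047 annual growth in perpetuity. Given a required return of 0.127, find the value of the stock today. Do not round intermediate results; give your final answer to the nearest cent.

D_1 = 5.91888
D_2 = 6.63506
D_3 = 7.43791
D_4 = 8.33789
D_5 = 9.34678
Terminal value at year 5: TV = D_5×(1+g_2)/(r−g_2) = 9.78608/0.08 = 122.32597
P_0 = D_1/(1+r)^1 + D_2/(1+r)^2 + D_3/(1+r)^3 + D_4/(1+r)^4 + D_5/(1+r)^5 + TV/(1+r)^5
    = 5.25189 + 5.22393 + 5.19612 + 5.16845 + 5.14094 + 67.28203 = 93.26336

£93.26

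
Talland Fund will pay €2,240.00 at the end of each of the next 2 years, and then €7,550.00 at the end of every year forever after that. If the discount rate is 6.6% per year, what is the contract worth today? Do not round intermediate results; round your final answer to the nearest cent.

PV of 2-year annuity: €2,240.00 × [1 − (1+0.066)^−2] / 0.066 = 4072.52657
Perpetuity value at year 2: €7,550.00 / 0.066 = 114393.93939
PV of perpetuity: 114393.93939 / (1+0.066)^2 = 100667.34315
Total PV = 4072.52657 + 100667.34315 = 104739.86972

€104739.87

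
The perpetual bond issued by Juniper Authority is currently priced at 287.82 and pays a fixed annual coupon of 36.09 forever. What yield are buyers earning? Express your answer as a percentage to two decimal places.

12.54%

P = C/r ⇒ r = C/P = 36.09/287.82 = 0.125391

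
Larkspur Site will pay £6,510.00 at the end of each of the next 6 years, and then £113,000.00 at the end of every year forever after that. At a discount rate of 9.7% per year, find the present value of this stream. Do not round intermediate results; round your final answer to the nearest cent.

PV of 6-year annuity: £6,510.00 × [1 − (1+0.097)^−6] / 0.097 = 28603.75939
Perpetuity value at year 6: £113,000.00 / 0.097 = 1164948.45361
PV of perpetuity: 1164948.45361 / (1+0.097)^6 = 668446.94653
Total PV = 28603.75939 + 668446.94653 = 697050.70592

£697050.71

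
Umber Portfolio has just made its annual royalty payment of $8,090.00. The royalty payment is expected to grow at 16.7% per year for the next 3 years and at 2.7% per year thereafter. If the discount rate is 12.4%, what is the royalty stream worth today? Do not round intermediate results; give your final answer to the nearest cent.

D_1 = 9441.03000
D_2 = 11017.68201
D_3 = 12857.63491
Terminal value at year 3: TV = D_3×(1+g_2)/(r−g_2) = 13204.79105/0.097 = 136131.86648
P_0 = D_1/(1+r)^1 + D_2/(1+r)^2 + D_3/(1+r)^3 + TV/(1+r)^3
    = 8399.49288 + 8720.82580 + 9054.45169 + 95865.17411 = 122039.94448

$122039.94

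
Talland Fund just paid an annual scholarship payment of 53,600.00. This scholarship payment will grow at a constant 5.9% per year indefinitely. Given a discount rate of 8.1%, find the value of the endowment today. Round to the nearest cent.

D₁ = D₀ × (1 + g) = 53,600.00 × 1.059 = 56,762.4000
Growing perpetuity: P = D₁ / (r − g) = 56,762.4000 / (0.081 − 0.059) = 2,580,109.09

2580109.09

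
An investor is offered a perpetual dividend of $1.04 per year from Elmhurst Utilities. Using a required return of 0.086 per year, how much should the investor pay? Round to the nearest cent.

$12.09

Level perpetuity: PV = C / r = $1.04 / 0.086 = $12.09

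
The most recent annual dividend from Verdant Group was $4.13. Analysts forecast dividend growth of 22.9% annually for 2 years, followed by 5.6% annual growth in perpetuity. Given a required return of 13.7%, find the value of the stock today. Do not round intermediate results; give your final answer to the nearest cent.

D_1 = 5.07577
D_2 = 6.23812
Terminal value at year 2: TV = D_2×(1+g_2)/(r−g_2) = 6.58746/0.081 = 81.32662
P_0 = D_1/(1+r)^1 + D_2/(1+r)^2 + TV/(1+r)^2
    = 4.46418 + 4.82540 + 62.90886 = 72.19843

$72.20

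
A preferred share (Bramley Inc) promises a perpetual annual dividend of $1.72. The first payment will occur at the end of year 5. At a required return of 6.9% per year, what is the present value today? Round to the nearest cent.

$19.09

Value at end of year 4: C / r = $1.72 / 0.069 = $24.9275
Discount to today: PV = $24.9275 / (1 + 0.069)^4 = $24.9275 / 1.305903 = $19.09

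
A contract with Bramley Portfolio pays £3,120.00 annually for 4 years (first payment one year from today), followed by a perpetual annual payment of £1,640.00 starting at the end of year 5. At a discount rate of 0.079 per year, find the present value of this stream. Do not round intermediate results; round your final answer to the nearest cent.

£25672.37

PV of 4-year annuity: £3,120.00 × [1 − (1+0.079)^−4] / 0.079 = 10356.87953
Perpetuity value at year 4: £1,640.00 / 0.079 = 20759.49367
PV of perpetuity: 20759.49367 / (1+0.079)^4 = 15315.49289
Total PV = 10356.87953 + 15315.49289 = 25672.37242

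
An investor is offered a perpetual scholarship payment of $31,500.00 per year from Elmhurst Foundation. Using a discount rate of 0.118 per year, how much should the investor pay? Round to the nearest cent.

$266949.15

Level perpetuity: PV = C / r = $31,500.00 / 0.118 = $266,949.15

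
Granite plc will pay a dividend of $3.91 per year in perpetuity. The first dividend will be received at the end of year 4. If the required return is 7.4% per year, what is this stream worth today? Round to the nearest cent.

$42.65

Value at end of year 3: C / r = $3.91 / 0.074 = $52.8378
Discount to today: PV = $52.8378 / (1 + 0.074)^3 = $52.8378 / 1.238833 = $42.65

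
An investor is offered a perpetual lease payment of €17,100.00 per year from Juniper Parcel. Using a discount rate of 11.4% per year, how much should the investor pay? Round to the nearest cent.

€150000.00

Level perpetuity: PV = C / r = €17,100.00 / 0.114 = €150,000.00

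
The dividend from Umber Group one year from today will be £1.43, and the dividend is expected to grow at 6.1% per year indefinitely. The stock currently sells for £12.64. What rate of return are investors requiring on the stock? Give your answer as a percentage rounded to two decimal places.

P = D₁/(r − g) ⇒ r = D₁/P + g = £1.4300/£12.64 + 0.061 = 0.113133 + 0.061 = 0.174133

17.41%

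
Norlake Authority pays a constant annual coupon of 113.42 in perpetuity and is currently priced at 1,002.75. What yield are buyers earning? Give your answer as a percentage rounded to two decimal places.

P = C/r ⇒ r = C/P = 113.42/1,002.75 = 0.113109

11.31%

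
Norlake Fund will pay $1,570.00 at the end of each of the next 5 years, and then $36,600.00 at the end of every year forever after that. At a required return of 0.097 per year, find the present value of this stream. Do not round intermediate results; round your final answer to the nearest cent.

PV of 5-year annuity: $1,570.00 × [1 − (1+0.097)^−5] / 0.097 = 5997.42992
Perpetuity value at year 5: $36,600.00 / 0.097 = 377319.58763
PV of perpetuity: 377319.58763 / (1+0.097)^5 = 237506.89020
Total PV = 5997.42992 + 237506.89020 = 243504.32012

$243504.32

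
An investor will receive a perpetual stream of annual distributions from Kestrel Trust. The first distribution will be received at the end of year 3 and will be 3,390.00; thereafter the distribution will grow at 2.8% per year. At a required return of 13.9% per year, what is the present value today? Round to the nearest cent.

23541.24

Value at end of year 2: C₁ / (r − g) = 3,390.00 / (0.139 − 0.028) = 30,540.5405
Discount to today: PV = 30,540.5405 / (1 + 0.139)^2 = 30,540.5405 / 1.297321 = 23,541.24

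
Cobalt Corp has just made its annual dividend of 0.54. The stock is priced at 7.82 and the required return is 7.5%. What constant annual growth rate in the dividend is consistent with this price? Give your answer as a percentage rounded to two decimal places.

P = D₀(1+g)/(r−g) ⇒ P(r−g) = D₀(1+g) ⇒ g(P+D₀) = P·r − D₀
g = (P·r − D₀)/(P + D₀) = (7.82×0.075 − 0.54) / (7.82 + 0.54) = 0.005562

0.56%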